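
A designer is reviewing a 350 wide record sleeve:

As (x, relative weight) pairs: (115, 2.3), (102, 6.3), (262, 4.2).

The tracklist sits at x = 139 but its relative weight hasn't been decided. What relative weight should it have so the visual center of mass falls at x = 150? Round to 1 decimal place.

Existing Σw = 12.8 (2.3 + 6.3 + 4.2); existing moment 2.3·115 + 6.3·102 + 4.2·262 = 2007.5.
Set Σw·x/Σw = 150: (2007.5 + 139w) = 150·(12.8 + w).
Solving: w = (150·12.8 − 2007.5) / (139 − 150) = -87.5 / -11 ≈ 7.95.

w ≈ 8.0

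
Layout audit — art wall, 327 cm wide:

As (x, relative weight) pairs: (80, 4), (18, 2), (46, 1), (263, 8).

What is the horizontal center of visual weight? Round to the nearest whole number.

x ≈ 167

Total weight = 4 + 2 + 1 + 8 = 15.
x: (4·80 + 2·18 + 1·46 + 8·263) / 15 = 2506 / 15 ≈ 167.07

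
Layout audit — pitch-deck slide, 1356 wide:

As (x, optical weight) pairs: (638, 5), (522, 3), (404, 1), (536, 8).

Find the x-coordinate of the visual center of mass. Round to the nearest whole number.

x ≈ 556

Total weight = 5 + 3 + 1 + 8 = 17.
Σw·x = 5·638 + 3·522 + 1·404 + 8·536 = 9448, so x̄ = 9448/17 ≈ 555.76.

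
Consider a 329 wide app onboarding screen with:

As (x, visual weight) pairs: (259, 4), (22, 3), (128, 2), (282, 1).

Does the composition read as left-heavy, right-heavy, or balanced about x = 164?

balanced

Σw = 4 + 3 + 2 + 1 = 10.
x-moment: 4·259 + 3·22 + 2·128 + 1·282 = 1640; centroid 1640/10 ≈ 164.00.
The centroid 164.00 matches the midline at 164, so the layout is balanced.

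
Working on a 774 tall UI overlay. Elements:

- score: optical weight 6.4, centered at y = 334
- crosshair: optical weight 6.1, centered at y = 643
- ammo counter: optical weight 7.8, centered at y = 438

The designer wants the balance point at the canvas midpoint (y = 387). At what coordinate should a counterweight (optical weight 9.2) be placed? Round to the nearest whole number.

y ≈ 211

After adding the counterweight, total weight = 6.4 + 6.1 + 7.8 + 9.2 = 29.5.
Along y: (9476.3 + 9.2·y) / 29.5 = 387 (existing moment 6.4·334 + 6.1·643 + 7.8·438 = 9476.3) ⇒ y = (11416.5 − 9476.3) / 9.2 ≈ 210.89.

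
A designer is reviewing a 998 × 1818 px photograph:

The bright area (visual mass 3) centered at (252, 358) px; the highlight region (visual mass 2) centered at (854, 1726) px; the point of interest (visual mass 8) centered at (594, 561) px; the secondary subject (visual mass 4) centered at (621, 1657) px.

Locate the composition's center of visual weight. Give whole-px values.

Total weight = 3 + 2 + 8 + 4 = 17.
x: (3·252 + 2·854 + 8·594 + 4·621) / 17 = 9700 / 17 ≈ 570.59
y: (3·358 + 2·1726 + 8·561 + 4·1657) / 17 = 15642 / 17 ≈ 920.12

(571, 920)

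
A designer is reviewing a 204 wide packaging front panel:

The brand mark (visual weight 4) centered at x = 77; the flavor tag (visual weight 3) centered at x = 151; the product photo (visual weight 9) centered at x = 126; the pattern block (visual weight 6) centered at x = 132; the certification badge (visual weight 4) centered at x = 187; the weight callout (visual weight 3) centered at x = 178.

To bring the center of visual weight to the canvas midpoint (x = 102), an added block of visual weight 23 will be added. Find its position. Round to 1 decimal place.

After adding the added block, total weight = 4 + 3 + 9 + 6 + 4 + 3 + 23 = 52.
Along x: (3969 + 23·x) / 52 = 102 (existing moment 4·77 + 3·151 + 9·126 + 6·132 + 4·187 + 3·178 = 3969) ⇒ x = (5304 − 3969) / 23 ≈ 58.04.

x ≈ 58.0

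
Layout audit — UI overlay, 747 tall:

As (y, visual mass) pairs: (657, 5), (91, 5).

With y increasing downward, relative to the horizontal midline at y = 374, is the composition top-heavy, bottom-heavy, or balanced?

balanced

Total weight = 5 + 5 = 10.
y: (5·657 + 5·91) / 10 = 3740 / 10 ≈ 374.00
That equals the midline 374 — balanced.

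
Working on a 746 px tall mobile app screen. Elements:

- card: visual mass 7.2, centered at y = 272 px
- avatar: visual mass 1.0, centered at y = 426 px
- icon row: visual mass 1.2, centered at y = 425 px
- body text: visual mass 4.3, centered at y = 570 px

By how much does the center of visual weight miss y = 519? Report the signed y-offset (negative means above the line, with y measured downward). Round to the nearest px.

≈ -129 px

Σw = 7.2 + 1.0 + 1.2 + 4.3 = 13.7.
y: (7.2·272 + 1.0·426 + 1.2·425 + 4.3·570) / 13.7 = 5345.4 / 13.7 ≈ 390.18
Offset from y = 519: 390.18 − 519 ≈ -128.82.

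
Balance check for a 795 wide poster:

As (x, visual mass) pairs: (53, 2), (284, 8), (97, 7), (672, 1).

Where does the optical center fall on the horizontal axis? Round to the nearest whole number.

x ≈ 207

Σw = 2 + 8 + 7 + 1 = 18.
Σw·x = 2·53 + 8·284 + 7·97 + 1·672 = 3729, so x̄ = 3729/18 ≈ 207.17.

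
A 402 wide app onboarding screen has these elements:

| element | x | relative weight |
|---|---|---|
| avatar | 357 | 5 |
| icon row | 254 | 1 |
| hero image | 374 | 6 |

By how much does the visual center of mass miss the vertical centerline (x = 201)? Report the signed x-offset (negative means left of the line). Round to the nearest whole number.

≈ 156

Total weight = 5 + 1 + 6 = 12.
x: (5·357 + 1·254 + 6·374) / 12 = 4283 / 12 ≈ 356.92
Against x = 201, that's 356.92 − 201 = 155.92.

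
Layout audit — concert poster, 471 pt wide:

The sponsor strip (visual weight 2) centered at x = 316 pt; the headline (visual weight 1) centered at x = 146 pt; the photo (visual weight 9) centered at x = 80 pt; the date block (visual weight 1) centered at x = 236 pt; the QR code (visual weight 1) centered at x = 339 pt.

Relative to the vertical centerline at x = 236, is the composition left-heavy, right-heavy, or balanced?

left-heavy

Weights sum to 2 + 1 + 9 + 1 + 1 = 14.
x-moment: 2·316 + 1·146 + 9·80 + 1·236 + 1·339 = 2073; centroid 2073/14 ≈ 148.07.
148.1 vs midline 236 → left-heavy.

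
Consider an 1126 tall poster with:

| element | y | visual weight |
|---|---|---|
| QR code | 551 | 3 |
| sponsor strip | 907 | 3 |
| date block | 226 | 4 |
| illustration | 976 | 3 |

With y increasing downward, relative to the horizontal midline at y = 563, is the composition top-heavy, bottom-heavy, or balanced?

Total weight = 3 + 3 + 4 + 3 = 13.
y-moment: 3·551 + 3·907 + 4·226 + 3·976 = 8206; centroid 8206/13 ≈ 631.23.
631.2 vs midline 563 → bottom-heavy.

bottom-heavy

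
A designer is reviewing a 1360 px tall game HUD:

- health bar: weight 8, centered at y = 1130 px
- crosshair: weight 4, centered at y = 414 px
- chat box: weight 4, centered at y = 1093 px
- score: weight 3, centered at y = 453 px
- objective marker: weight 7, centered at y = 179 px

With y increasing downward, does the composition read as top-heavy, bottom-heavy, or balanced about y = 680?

Weights sum to 8 + 4 + 4 + 3 + 7 = 26.
Σw·y = 8·1130 + 4·414 + 4·1093 + 3·453 + 7·179 = 17680, so ȳ = 17680/26 ≈ 680.00.
The centroid 680.00 matches the midline at 680, so the layout is balanced.

balanced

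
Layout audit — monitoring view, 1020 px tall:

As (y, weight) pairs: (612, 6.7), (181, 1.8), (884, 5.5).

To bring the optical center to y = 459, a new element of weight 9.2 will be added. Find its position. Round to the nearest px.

After adding the new element, total weight = 6.7 + 1.8 + 5.5 + 9.2 = 23.2.
y: need Σw·y = 23.2·459 = 10648.8. Existing = 6.7·612 + 1.8·181 + 5.5·884 = 9288.2. Remainder 1360.6 / 9.2 ≈ 147.89.

y ≈ 148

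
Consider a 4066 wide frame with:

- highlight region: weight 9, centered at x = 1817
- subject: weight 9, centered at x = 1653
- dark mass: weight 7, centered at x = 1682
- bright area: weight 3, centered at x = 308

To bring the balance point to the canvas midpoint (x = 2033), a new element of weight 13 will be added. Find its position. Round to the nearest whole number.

With the new element, Σw becomes 9 + 9 + 7 + 3 + 13 = 41.
x: need Σw·x = 41·2033 = 83353. Existing = 9·1817 + 9·1653 + 7·1682 + 3·308 = 43928. Remainder 39425 / 13 ≈ 3032.69.

x ≈ 3033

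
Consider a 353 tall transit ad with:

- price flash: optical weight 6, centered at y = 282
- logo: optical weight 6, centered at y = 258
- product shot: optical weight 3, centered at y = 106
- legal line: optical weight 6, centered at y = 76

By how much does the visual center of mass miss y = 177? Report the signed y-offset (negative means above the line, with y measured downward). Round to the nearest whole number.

Total weight = 6 + 6 + 3 + 6 = 21.
Σw·y = 6·282 + 6·258 + 3·106 + 6·76 = 4014, so ȳ = 4014/21 ≈ 191.14.
Against y = 177, that's 191.14 − 177 = 14.14.

≈ 14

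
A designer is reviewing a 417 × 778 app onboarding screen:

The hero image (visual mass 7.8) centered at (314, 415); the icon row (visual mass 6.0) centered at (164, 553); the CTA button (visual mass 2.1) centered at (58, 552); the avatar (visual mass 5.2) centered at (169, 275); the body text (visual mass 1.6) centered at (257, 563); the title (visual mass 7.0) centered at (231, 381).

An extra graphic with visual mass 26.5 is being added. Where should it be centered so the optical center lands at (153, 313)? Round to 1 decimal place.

New total weight: (7.8 + 6.0 + 2.1 + 5.2 + 1.6 + 7.0) + 26.5 = 56.2.
x: target moment 56.2×153 = 8598.6; current 7.8·314 + 6.0·164 + 2.1·58 + 5.2·169 + 1.6·257 + 7.0·231 = 6462.0; the extra graphic supplies 2136.6, so x = 2136.6/26.5 ≈ 80.63.
y: target moment 56.2×313 = 17590.6; current 7.8·415 + 6.0·553 + 2.1·552 + 5.2·275 + 1.6·563 + 7.0·381 = 12712.0; the extra graphic supplies 4878.6, so y = 4878.6/26.5 ≈ 184.10.

(80.6, 184.1)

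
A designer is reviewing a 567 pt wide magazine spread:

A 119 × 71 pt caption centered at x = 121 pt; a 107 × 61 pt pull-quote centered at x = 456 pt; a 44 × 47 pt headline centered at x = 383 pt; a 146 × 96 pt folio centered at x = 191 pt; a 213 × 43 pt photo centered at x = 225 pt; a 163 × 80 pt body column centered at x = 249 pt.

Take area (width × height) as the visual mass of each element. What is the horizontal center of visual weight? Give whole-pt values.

x ≈ 240

Areas → weights: caption 119·71 = 8449, pull-quote 107·61 = 6527, headline 44·47 = 2068, folio 146·96 = 14016, photo 213·43 = 9159, body column 163·80 = 13040; Σw = 53259.
x: moment 12775476 / weight 53259 ≈ 239.87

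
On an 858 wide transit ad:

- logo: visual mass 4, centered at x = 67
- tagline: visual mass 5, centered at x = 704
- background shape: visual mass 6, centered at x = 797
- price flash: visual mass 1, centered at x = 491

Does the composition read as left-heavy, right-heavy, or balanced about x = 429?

right-heavy

Total weight = 4 + 5 + 6 + 1 = 16.
x-moment: 4·67 + 5·704 + 6·797 + 1·491 = 9061; centroid 9061/16 ≈ 566.31.
Since 566.3 is right of 429, the composition reads right-heavy.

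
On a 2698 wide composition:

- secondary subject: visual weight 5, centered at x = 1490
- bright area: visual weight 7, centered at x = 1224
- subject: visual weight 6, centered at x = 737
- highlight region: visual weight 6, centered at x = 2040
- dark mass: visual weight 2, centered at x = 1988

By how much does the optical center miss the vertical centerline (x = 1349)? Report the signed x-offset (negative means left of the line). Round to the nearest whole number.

Σw = 5 + 7 + 6 + 6 + 2 = 26.
x: (5·1490 + 7·1224 + 6·737 + 6·2040 + 2·1988) / 26 = 36656 / 26 ≈ 1409.85
Difference: 1409.85 − 1349 ≈ 60.85.

≈ 61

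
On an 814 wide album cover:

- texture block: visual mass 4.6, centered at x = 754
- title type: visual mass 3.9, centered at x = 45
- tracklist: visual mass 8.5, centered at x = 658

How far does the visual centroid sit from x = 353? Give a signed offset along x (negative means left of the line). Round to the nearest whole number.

Weights sum to 4.6 + 3.9 + 8.5 = 17.0.
x-moment: 4.6·754 + 3.9·45 + 8.5·658 = 9236.9; centroid 9236.9/17.0 ≈ 543.35.
Offset from x = 353: 543.35 − 353 ≈ 190.35.

≈ 190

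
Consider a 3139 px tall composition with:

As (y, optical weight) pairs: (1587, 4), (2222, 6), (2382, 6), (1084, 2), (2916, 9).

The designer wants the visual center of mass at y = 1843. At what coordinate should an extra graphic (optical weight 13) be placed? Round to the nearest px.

New total weight: (4 + 6 + 6 + 2 + 9) + 13 = 40.
y: target moment 40×1843 = 73720; current 4·1587 + 6·2222 + 6·2382 + 2·1084 + 9·2916 = 62384; the extra graphic supplies 11336, so y = 11336/13 ≈ 872.00.

y ≈ 872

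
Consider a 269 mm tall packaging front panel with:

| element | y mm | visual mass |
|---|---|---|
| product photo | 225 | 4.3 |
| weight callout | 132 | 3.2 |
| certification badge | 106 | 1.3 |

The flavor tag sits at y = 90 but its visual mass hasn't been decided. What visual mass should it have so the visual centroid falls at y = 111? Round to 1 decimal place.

w ≈ 26.2

Existing Σw = 8.8 (4.3 + 3.2 + 1.3); existing moment 4.3·225 + 3.2·132 + 1.3·106 = 1527.7.
For the centroid to hit 111: (1527.7 + w·90) / (8.8 + w) = 111.
Rearranging, w·(90 − 111) = 111·8.8 − 1527.7 = -550.9, so w ≈ -550.9/-21 = 26.23.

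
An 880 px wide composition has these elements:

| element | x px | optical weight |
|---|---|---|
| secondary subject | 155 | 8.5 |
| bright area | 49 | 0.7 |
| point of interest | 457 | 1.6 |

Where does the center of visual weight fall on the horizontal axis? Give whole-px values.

Σw = 8.5 + 0.7 + 1.6 = 10.8.
x: (8.5·155 + 0.7·49 + 1.6·457) / 10.8 = 2083.0 / 10.8 ≈ 192.87

x ≈ 193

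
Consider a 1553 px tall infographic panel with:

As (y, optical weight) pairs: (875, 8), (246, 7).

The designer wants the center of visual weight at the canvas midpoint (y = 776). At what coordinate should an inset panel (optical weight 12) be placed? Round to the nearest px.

y ≈ 1019

New total weight: (8 + 7) + 12 = 27.
y: target moment 27×776 = 20952; current 8·875 + 7·246 = 8722; the inset panel supplies 12230, so y = 12230/12 ≈ 1019.17.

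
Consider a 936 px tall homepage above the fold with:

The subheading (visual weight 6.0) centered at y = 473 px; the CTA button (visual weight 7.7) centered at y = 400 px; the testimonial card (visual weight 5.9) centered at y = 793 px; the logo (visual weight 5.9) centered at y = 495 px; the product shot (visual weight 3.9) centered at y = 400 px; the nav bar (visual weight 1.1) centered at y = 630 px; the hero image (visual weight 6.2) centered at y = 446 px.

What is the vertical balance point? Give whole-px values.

Weights sum to 6.0 + 7.7 + 5.9 + 5.9 + 3.9 + 1.1 + 6.2 = 36.7.
y-moment: 6.0·473 + 7.7·400 + 5.9·793 + 5.9·495 + 3.9·400 + 1.1·630 + 6.2·446 = 18535.4; centroid 18535.4/36.7 ≈ 505.05.

y ≈ 505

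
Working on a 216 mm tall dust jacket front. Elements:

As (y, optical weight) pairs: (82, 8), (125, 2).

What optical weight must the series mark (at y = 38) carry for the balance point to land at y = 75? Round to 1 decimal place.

w ≈ 4.2

Known weights sum to 8 + 2 = 10; their moment is 8·82 + 2·125 = 906.
Balance at y = 75 requires (906 + w·38) / (10 + w) = 75.
Rearranging, w·(38 − 75) = 75·10 − 906 = -156, so w ≈ -156/-37 = 4.22.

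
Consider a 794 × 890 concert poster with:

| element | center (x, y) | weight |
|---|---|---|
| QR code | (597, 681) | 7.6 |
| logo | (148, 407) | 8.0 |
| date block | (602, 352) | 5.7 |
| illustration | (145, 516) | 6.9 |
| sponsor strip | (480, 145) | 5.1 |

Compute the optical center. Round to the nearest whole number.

(378, 443)

Total weight = 7.6 + 8.0 + 5.7 + 6.9 + 5.1 = 33.3.
x: (7.6·597 + 8.0·148 + 5.7·602 + 6.9·145 + 5.1·480) / 33.3 = 12601.1 / 33.3 ≈ 378.41
y: (7.6·681 + 8.0·407 + 5.7·352 + 6.9·516 + 5.1·145) / 33.3 = 14737.9 / 33.3 ≈ 442.58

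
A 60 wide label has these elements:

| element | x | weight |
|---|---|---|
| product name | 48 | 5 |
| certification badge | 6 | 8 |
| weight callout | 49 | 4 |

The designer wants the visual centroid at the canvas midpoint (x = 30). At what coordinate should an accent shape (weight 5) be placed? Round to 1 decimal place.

New total weight: (5 + 8 + 4) + 5 = 22.
x: target moment 22×30 = 660; current 5·48 + 8·6 + 4·49 = 484; the accent shape supplies 176, so x = 176/5 ≈ 35.20.

x ≈ 35.2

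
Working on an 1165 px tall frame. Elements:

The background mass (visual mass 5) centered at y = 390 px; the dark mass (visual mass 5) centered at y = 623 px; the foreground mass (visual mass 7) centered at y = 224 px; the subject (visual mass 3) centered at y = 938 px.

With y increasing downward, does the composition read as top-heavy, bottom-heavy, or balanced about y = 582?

top-heavy

Total weight = 5 + 5 + 7 + 3 = 20.
y: (5·390 + 5·623 + 7·224 + 3·938) / 20 = 9447 / 20 ≈ 472.35
472.4 lies above (smaller y than) the midline 582, so the layout is top-heavy.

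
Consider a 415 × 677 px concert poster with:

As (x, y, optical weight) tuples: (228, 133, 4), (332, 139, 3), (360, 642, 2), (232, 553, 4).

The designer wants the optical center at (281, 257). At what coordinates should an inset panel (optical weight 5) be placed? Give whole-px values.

(300, 36)

With the inset panel, Σw becomes 4 + 3 + 2 + 4 + 5 = 18.
Along x: (3556 + 5·x) / 18 = 281 (existing moment 4·228 + 3·332 + 2·360 + 4·232 = 3556) ⇒ x = (5058 − 3556) / 5 ≈ 300.40.
Along y: (4445 + 5·y) / 18 = 257 (existing moment 4·133 + 3·139 + 2·642 + 4·553 = 4445) ⇒ y = (4626 − 4445) / 5 ≈ 36.20.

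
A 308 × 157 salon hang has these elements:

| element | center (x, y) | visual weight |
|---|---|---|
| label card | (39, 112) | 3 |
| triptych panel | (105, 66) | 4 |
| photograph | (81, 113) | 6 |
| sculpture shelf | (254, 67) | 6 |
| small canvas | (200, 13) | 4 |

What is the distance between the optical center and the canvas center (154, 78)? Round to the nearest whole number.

≈ 9

Σw = 3 + 4 + 6 + 6 + 4 = 23.
x-moment: 3·39 + 4·105 + 6·81 + 6·254 + 4·200 = 3347; centroid 3347/23 ≈ 145.52.
y-moment: 3·112 + 4·66 + 6·113 + 6·67 + 4·13 = 1732; centroid 1732/23 ≈ 75.30.
From (154, 78): dx = -8.48, dy = -2.70, so the distance is √(dx²+dy²) ≈ 8.90.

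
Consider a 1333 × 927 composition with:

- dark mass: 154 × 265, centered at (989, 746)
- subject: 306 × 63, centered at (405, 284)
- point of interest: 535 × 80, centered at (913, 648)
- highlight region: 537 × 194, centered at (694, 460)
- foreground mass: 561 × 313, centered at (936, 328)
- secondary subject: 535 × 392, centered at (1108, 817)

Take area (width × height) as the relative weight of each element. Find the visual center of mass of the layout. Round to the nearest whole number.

Areas: dark mass 154·265 = 40810, subject 306·63 = 19278, point of interest 535·80 = 42800, highlight region 537·194 = 104178, foreground mass 561·313 = 175593, secondary subject 535·392 = 209720. Total weight = 592379.
Σw·x = 556269420; x̄ = 556269420/592379 ≈ 939.04.
y: moment 340511236 / weight 592379 ≈ 574.82

(939, 575)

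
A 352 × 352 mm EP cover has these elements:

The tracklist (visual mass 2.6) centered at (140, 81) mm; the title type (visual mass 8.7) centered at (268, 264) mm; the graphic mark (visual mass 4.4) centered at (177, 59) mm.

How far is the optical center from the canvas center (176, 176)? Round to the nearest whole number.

≈ 45 mm

Total weight = 2.6 + 8.7 + 4.4 = 15.7.
x-moment: 2.6·140 + 8.7·268 + 4.4·177 = 3474.4; centroid 3474.4/15.7 ≈ 221.30.
y-moment: 2.6·81 + 8.7·264 + 4.4·59 = 2767.0; centroid 2767.0/15.7 ≈ 176.24.
Relative to (176, 176): Δ = (45.30, 0.24); |Δ| = √(45.30² + 0.24²) ≈ 45.30.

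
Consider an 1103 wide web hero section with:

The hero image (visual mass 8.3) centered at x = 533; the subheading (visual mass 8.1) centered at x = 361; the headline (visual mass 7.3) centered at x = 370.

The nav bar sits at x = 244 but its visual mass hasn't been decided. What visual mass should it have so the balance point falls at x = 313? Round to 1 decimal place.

Known weights sum to 8.3 + 8.1 + 7.3 = 23.7; their moment is 8.3·533 + 8.1·361 + 7.3·370 = 10049.0.
Balance at x = 313 requires (10049.0 + w·244) / (23.7 + w) = 313.
Rearranging, w·(244 − 313) = 313·23.7 − 10049.0 = -2630.9, so w ≈ -2630.9/-69 = 38.13.

w ≈ 38.1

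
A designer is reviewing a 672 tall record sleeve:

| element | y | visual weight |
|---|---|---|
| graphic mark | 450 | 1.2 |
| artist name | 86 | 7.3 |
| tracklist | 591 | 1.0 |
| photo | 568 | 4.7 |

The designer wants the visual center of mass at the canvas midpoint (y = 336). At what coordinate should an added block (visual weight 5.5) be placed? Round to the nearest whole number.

After adding the added block, total weight = 1.2 + 7.3 + 1.0 + 4.7 + 5.5 = 19.7.
Along y: (4428.4 + 5.5·y) / 19.7 = 336 (existing moment 1.2·450 + 7.3·86 + 1.0·591 + 4.7·568 = 4428.4) ⇒ y = (6619.2 − 4428.4) / 5.5 ≈ 398.33.

y ≈ 398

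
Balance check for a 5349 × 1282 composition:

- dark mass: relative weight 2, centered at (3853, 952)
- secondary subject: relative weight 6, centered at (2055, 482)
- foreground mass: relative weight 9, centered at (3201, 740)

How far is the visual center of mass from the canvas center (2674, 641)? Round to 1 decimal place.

Weights sum to 2 + 6 + 9 = 17.
Σw·x = 2·3853 + 6·2055 + 9·3201 = 48845, so x̄ = 48845/17 ≈ 2873.24.
Σw·y = 2·952 + 6·482 + 9·740 = 11456, so ȳ = 11456/17 ≈ 673.88.
Relative to (2674, 641): Δ = (199.24, 32.88); |Δ| = √(199.24² + 32.88²) ≈ 201.93.

≈ 201.9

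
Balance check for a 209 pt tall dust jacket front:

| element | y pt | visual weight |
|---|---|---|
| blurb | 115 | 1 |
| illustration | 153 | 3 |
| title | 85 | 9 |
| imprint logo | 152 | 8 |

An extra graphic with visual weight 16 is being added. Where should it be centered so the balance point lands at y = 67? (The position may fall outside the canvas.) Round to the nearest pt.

After adding the extra graphic, total weight = 1 + 3 + 9 + 8 + 16 = 37.
y: target moment 37×67 = 2479; current 1·115 + 3·153 + 9·85 + 8·152 = 2555; the extra graphic supplies -76, so y = -76/16 ≈ -4.75.

y ≈ -5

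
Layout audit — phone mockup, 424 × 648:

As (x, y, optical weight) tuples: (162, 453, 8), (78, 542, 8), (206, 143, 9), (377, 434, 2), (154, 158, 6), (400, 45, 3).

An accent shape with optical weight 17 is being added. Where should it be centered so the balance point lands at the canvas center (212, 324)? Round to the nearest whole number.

(270, 351)

New total weight: (8 + 8 + 9 + 2 + 6 + 3) + 17 = 53.
x: target moment 53×212 = 11236; current 8·162 + 8·78 + 9·206 + 2·377 + 6·154 + 3·400 = 6652; the accent shape supplies 4584, so x = 4584/17 ≈ 269.65.
y: target moment 53×324 = 17172; current 8·453 + 8·542 + 9·143 + 2·434 + 6·158 + 3·45 = 11198; the accent shape supplies 5974, so y = 5974/17 ≈ 351.41.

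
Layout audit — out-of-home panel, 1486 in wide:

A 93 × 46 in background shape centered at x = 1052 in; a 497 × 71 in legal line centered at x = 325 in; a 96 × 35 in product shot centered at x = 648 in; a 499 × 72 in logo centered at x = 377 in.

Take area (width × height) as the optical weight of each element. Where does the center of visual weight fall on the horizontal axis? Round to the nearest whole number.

x ≈ 402

Taking area as weight: background shape 93·46 = 4278, legal line 497·71 = 35287, product shot 96·35 = 3360, logo 499·72 = 35928. Sum 78853.
Σw·x = 4278·1052 + 35287·325 + 3360·648 + 35928·377 = 31690867, so x̄ = 31690867/78853 ≈ 401.90.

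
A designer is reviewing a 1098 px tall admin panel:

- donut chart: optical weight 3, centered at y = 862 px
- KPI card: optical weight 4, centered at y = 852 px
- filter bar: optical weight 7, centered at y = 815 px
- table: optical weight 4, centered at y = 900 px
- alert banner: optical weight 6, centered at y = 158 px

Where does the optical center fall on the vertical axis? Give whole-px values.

y ≈ 677

Total weight = 3 + 4 + 7 + 4 + 6 = 24.
y-moment: 3·862 + 4·852 + 7·815 + 4·900 + 6·158 = 16247; centroid 16247/24 ≈ 676.96.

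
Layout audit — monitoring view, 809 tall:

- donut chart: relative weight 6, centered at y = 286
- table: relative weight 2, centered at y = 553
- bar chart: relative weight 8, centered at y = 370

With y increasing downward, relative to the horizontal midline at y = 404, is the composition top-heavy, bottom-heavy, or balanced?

Σw = 6 + 2 + 8 = 16.
Σw·y = 6·286 + 2·553 + 8·370 = 5782, so ȳ = 5782/16 ≈ 361.38.
361.4 lies above (smaller y than) the midline 404, so the layout is top-heavy.

top-heavy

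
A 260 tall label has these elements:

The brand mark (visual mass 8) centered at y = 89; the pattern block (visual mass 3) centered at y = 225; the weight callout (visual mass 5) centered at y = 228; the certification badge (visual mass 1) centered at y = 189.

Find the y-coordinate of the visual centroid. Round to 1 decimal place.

Total weight = 8 + 3 + 5 + 1 = 17.
Σw·y = 8·89 + 3·225 + 5·228 + 1·189 = 2716, so ȳ = 2716/17 ≈ 159.76.

y ≈ 159.8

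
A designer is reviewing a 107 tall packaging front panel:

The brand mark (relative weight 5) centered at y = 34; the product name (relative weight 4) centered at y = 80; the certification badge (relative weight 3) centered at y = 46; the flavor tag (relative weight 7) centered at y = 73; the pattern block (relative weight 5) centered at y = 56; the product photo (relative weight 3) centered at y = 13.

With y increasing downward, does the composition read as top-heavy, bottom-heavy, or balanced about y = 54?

Weights sum to 5 + 4 + 3 + 7 + 5 + 3 = 27.
y: (5·34 + 4·80 + 3·46 + 7·73 + 5·56 + 3·13) / 27 = 1458 / 27 ≈ 54.00
The centroid 54.00 matches the midline at 54, so the layout is balanced.

balanced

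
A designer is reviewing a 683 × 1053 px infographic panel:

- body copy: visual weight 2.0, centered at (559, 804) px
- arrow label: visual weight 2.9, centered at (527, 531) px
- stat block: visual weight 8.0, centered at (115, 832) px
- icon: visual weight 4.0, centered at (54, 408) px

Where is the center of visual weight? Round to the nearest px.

(224, 677)

Σw = 2.0 + 2.9 + 8.0 + 4.0 = 16.9.
Σw·x = 2.0·559 + 2.9·527 + 8.0·115 + 4.0·54 = 3782.3, so x̄ = 3782.3/16.9 ≈ 223.80.
Σw·y = 2.0·804 + 2.9·531 + 8.0·832 + 4.0·408 = 11435.9, so ȳ = 11435.9/16.9 ≈ 676.68.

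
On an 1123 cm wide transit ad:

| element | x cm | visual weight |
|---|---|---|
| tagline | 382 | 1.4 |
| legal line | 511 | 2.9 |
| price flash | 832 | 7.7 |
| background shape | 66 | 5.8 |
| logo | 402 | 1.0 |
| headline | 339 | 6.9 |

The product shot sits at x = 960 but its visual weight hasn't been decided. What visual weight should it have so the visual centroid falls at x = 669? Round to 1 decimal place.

w ≈ 19.4

Known weights sum to 1.4 + 2.9 + 7.7 + 5.8 + 1.0 + 6.9 = 25.7; their moment is 1.4·382 + 2.9·511 + 7.7·832 + 5.8·66 + 1.0·402 + 6.9·339 = 11547.0.
For the centroid to hit 669: (11547.0 + w·960) / (25.7 + w) = 669.
Solving: w = (669·25.7 − 11547.0) / (960 − 669) = 5646.3 / 291 ≈ 19.40.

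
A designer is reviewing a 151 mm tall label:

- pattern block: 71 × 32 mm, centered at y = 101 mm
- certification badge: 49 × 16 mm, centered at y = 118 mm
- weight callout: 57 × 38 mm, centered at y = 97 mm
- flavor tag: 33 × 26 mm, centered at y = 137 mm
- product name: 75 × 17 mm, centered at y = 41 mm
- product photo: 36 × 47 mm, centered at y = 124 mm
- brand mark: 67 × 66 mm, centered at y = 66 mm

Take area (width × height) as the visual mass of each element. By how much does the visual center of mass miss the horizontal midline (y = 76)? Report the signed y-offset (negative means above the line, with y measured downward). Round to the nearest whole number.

Taking area as weight: pattern block 71·32 = 2272, certification badge 49·16 = 784, weight callout 57·38 = 2166, flavor tag 33·26 = 858, product name 75·17 = 1275, product photo 36·47 = 1692, brand mark 67·66 = 4422. Sum 13469.
Σw·y = 1203567; ȳ = 1203567/13469 ≈ 89.36.
Difference: 89.36 − 76 ≈ 13.36.

≈ 13 mm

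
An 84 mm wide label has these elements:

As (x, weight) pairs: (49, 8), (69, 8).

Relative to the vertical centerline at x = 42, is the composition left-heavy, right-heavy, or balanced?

Weights sum to 8 + 8 = 16.
Σw·x = 8·49 + 8·69 = 944, so x̄ = 944/16 ≈ 59.00.
59.0 vs midline 42 → right-heavy.

right-heavy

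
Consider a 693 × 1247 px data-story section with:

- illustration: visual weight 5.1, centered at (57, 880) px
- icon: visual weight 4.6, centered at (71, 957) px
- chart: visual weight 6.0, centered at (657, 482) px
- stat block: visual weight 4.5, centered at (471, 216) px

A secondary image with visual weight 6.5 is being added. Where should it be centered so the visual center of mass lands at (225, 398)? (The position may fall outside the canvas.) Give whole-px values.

(-103, -327)

After adding the secondary image, total weight = 5.1 + 4.6 + 6.0 + 4.5 + 6.5 = 26.7.
x: need Σw·x = 26.7·225 = 6007.5. Existing = 5.1·57 + 4.6·71 + 6.0·657 + 4.5·471 = 6678.8. Remainder -671.3 / 6.5 ≈ -103.28.
y: need Σw·y = 26.7·398 = 10626.6. Existing = 5.1·880 + 4.6·957 + 6.0·482 + 4.5·216 = 12754.2. Remainder -2127.6 / 6.5 ≈ -327.32.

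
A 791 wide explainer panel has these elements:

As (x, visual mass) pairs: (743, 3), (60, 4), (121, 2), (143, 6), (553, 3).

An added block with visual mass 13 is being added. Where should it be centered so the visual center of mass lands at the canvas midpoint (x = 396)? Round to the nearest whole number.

New total weight: (3 + 4 + 2 + 6 + 3) + 13 = 31.
Along x: (5228 + 13·x) / 31 = 396 (existing moment 3·743 + 4·60 + 2·121 + 6·143 + 3·553 = 5228) ⇒ x = (12276 − 5228) / 13 ≈ 542.15.

x ≈ 542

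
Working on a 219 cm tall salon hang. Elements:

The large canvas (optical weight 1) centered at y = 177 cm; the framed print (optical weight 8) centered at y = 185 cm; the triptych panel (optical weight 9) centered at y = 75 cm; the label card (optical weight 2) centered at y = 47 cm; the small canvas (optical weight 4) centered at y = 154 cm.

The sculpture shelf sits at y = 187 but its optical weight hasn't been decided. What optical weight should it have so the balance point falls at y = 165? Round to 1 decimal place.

w ≈ 41.7

Fixed elements: Σw = 1 + 8 + 9 + 2 + 4 = 24, Σw·y = 1·177 + 8·185 + 9·75 + 2·47 + 4·154 = 3042.
For the centroid to hit 165: (3042 + w·187) / (24 + w) = 165.
Rearranging, w·(187 − 165) = 165·24 − 3042 = 918, so w ≈ 918/22 = 41.73.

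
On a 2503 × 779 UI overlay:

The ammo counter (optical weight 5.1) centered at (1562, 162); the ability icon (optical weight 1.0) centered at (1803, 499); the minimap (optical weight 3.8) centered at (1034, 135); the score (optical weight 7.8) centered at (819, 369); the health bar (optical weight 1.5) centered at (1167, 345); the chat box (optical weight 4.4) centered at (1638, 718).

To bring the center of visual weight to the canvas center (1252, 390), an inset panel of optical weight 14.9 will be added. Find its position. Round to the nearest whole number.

After adding the inset panel, total weight = 5.1 + 1.0 + 3.8 + 7.8 + 1.5 + 4.4 + 14.9 = 38.5.
Along x: (29044.3 + 14.9·x) / 38.5 = 1252 (existing moment 5.1·1562 + 1.0·1803 + 3.8·1034 + 7.8·819 + 1.5·1167 + 4.4·1638 = 29044.3) ⇒ x = (48202.0 − 29044.3) / 14.9 ≈ 1285.75.
Along y: (8393.1 + 14.9·y) / 38.5 = 390 (existing moment 5.1·162 + 1.0·499 + 3.8·135 + 7.8·369 + 1.5·345 + 4.4·718 = 8393.1) ⇒ y = (15015.0 − 8393.1) / 14.9 ≈ 444.42.

(1286, 444)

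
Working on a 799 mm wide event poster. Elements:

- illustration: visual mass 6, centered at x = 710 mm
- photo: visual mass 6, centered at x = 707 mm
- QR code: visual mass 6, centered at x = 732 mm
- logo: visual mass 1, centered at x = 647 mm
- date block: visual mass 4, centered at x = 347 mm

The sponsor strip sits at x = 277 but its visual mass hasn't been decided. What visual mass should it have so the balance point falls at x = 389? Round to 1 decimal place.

w ≈ 53.4

Known weights sum to 6 + 6 + 6 + 1 + 4 = 23; their moment is 6·710 + 6·707 + 6·732 + 1·647 + 4·347 = 14929.
For the centroid to hit 389: (14929 + w·277) / (23 + w) = 389.
Solving: w = (389·23 − 14929) / (277 − 389) = -5982 / -112 ≈ 53.41.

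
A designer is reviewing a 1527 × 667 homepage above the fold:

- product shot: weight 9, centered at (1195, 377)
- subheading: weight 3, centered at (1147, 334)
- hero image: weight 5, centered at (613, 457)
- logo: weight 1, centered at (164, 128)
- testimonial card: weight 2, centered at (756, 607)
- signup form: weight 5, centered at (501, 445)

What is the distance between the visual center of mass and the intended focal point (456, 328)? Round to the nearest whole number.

≈ 410

Σw = 9 + 3 + 5 + 1 + 2 + 5 = 25.
Σw·x = 21442; x̄ = 21442/25 ≈ 857.68.
y: moment 10247 / weight 25 ≈ 409.88
From (456, 328): dx = 401.68, dy = 81.88, so the distance is √(dx²+dy²) ≈ 409.94.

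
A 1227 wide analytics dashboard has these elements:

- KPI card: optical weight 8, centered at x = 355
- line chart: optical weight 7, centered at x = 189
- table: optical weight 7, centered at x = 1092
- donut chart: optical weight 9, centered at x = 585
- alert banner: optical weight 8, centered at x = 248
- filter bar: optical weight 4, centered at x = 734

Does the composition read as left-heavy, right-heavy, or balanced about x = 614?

Σw = 8 + 7 + 7 + 9 + 8 + 4 = 43.
x: (8·355 + 7·189 + 7·1092 + 9·585 + 8·248 + 4·734) / 43 = 21992 / 43 ≈ 511.44
511.4 vs midline 614 → left-heavy.

left-heavy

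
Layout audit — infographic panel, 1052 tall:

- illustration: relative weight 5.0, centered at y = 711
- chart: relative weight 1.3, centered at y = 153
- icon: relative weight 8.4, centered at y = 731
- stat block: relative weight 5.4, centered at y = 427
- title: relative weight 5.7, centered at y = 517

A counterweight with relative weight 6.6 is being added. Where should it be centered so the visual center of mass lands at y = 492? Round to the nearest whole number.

With the counterweight, Σw becomes 5.0 + 1.3 + 8.4 + 5.4 + 5.7 + 6.6 = 32.4.
y: target moment 32.4×492 = 15940.8; current 5.0·711 + 1.3·153 + 8.4·731 + 5.4·427 + 5.7·517 = 15147.0; the counterweight supplies 793.8, so y = 793.8/6.6 ≈ 120.27.

y ≈ 120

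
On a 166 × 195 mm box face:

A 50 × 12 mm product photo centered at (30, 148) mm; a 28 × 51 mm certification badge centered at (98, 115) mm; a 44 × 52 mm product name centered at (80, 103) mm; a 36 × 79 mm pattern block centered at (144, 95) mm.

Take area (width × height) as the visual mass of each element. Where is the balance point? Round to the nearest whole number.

Taking area as weight: product photo 50·12 = 600, certification badge 28·51 = 1428, product name 44·52 = 2288, pattern block 36·79 = 2844. Sum 7160.
x: (600·30 + 1428·98 + 2288·80 + 2844·144) / 7160 = 750520 / 7160 ≈ 104.82
y: (600·148 + 1428·115 + 2288·103 + 2844·95) / 7160 = 758864 / 7160 ≈ 105.99

(105, 106)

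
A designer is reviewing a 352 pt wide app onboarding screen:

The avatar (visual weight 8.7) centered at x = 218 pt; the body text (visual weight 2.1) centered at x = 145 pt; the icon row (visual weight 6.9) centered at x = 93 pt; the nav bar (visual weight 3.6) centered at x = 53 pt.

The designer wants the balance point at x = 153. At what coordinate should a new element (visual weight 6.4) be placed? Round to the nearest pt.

x ≈ 188

After adding the new element, total weight = 8.7 + 2.1 + 6.9 + 3.6 + 6.4 = 27.7.
x: target moment 27.7×153 = 4238.1; current 8.7·218 + 2.1·145 + 6.9·93 + 3.6·53 = 3033.6; the new element supplies 1204.5, so x = 1204.5/6.4 ≈ 188.20.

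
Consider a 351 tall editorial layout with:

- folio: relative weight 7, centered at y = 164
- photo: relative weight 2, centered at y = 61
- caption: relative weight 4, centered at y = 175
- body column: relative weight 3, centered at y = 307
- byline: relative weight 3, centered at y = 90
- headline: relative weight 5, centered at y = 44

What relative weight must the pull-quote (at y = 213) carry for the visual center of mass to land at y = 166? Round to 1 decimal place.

w ≈ 12.8

Known weights sum to 7 + 2 + 4 + 3 + 3 + 5 = 24; their moment is 7·164 + 2·61 + 4·175 + 3·307 + 3·90 + 5·44 = 3381.
Balance at y = 166 requires (3381 + w·213) / (24 + w) = 166.
So w = (166·24 − 3381)/(213 − 166) = 603/47 ≈ 12.83.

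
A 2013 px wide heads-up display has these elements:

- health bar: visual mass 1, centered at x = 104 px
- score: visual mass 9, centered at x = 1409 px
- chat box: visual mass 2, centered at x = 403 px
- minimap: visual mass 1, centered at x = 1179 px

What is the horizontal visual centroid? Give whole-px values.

Weights sum to 1 + 9 + 2 + 1 = 13.
x-moment: 1·104 + 9·1409 + 2·403 + 1·1179 = 14770; centroid 14770/13 ≈ 1136.15.

x ≈ 1136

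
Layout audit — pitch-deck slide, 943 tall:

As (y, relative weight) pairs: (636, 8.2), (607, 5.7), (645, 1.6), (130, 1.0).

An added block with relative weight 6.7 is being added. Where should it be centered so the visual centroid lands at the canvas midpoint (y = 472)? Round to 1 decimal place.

y ≈ 166.2

New total weight: (8.2 + 5.7 + 1.6 + 1.0) + 6.7 = 23.2.
y: target moment 23.2×472 = 10950.4; current 8.2·636 + 5.7·607 + 1.6·645 + 1.0·130 = 9837.1; the added block supplies 1113.3, so y = 1113.3/6.7 ≈ 166.16.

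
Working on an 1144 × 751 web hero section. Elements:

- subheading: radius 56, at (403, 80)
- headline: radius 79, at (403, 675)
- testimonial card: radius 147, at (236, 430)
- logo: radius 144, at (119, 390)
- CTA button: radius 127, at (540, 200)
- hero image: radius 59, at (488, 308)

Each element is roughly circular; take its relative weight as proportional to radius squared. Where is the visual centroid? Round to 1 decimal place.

r² weights: subheading 56² = 3136, headline 79² = 6241, testimonial card 147² = 21609, logo 144² = 20736, CTA button 127² = 16129, hero image 59² = 3481. Total = 71332.
x: (3136·403 + 6241·403 + 21609·236 + 20736·119 + 16129·540 + 3481·488) / 71332 = 21754627 / 71332 ≈ 304.98
y: (3136·80 + 6241·675 + 21609·430 + 20736·390 + 16129·200 + 3481·308) / 71332 = 26140413 / 71332 ≈ 366.46

(305.0, 366.5)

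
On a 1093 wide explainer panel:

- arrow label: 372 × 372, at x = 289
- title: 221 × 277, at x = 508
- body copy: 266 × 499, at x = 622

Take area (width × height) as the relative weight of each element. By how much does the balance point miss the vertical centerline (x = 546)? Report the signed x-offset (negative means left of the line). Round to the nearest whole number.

≈ -84

Areas → weights: arrow label 372·372 = 138384, title 221·277 = 61217, body copy 266·499 = 132734; Σw = 332335.
Σw·x = 138384·289 + 61217·508 + 132734·622 = 153651760, so x̄ = 153651760/332335 ≈ 462.34.
Against x = 546, that's 462.34 − 546 = -83.66.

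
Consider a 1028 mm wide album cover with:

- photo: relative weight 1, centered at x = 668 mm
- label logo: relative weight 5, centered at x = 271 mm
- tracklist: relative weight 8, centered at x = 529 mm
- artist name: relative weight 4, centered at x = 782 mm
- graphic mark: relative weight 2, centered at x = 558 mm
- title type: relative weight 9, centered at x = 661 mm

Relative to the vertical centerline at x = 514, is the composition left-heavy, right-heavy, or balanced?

Weights sum to 1 + 5 + 8 + 4 + 2 + 9 = 29.
x: moment 16448 / weight 29 ≈ 567.17
Since 567.2 is right of 514, the composition reads right-heavy.

right-heavy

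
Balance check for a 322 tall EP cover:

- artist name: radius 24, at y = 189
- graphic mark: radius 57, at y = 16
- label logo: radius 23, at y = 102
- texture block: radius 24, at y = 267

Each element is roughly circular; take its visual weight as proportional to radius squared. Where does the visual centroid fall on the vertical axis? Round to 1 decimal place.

Weights ∝ r²: artist name 24² = 576, graphic mark 57² = 3249, label logo 23² = 529, texture block 24² = 576; Σw = 4930.
y: (576·189 + 3249·16 + 529·102 + 576·267) / 4930 = 368598 / 4930 ≈ 74.77

y ≈ 74.8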